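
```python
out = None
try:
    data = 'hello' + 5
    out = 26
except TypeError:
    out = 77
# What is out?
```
77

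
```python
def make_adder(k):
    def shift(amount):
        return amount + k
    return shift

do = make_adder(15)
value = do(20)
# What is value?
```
35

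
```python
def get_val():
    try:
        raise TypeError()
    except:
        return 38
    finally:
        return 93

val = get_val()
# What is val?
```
93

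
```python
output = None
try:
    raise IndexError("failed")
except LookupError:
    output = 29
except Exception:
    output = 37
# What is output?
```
29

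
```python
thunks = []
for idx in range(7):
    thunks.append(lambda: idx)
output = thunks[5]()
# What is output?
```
6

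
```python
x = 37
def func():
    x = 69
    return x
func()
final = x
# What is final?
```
37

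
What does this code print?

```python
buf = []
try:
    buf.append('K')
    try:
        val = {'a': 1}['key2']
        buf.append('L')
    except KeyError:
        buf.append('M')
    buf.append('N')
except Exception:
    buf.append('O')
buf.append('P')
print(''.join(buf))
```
KMNP

Inner exception caught by inner handler, outer continues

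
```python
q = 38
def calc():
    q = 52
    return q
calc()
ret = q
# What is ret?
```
38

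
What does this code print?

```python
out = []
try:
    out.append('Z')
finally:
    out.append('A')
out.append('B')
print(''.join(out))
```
ZAB

try/finally without except, no exception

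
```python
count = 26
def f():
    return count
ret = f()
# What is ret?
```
26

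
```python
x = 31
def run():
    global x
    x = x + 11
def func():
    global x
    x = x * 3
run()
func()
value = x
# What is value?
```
126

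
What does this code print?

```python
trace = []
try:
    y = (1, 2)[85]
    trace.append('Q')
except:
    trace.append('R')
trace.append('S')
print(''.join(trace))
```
RS

Exception raised in try, caught by bare except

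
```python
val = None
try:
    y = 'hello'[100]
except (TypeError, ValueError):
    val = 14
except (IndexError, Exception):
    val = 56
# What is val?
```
56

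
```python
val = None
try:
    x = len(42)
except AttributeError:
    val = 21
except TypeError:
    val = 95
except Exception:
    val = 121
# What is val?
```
95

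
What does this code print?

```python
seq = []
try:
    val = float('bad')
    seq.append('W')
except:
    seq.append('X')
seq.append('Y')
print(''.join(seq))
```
XY

Exception raised in try, caught by bare except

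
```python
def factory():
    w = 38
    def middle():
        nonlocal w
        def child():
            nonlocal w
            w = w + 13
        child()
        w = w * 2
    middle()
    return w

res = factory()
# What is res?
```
102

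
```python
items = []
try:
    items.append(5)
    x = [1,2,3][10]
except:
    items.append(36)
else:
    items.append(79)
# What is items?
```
[5, 36]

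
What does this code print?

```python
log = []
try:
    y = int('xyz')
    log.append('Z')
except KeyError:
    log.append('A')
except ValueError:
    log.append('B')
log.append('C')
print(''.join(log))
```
BC

ValueError is caught by its specific handler, not KeyError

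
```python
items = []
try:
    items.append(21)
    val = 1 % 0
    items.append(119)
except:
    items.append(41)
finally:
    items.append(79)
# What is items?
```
[21, 41, 79]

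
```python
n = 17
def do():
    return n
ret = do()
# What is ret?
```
17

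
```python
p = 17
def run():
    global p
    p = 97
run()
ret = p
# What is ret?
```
97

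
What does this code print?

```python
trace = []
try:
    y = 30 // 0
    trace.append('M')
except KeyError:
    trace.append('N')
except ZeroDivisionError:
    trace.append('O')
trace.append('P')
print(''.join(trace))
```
OP

ZeroDivisionError is caught by its specific handler, not KeyError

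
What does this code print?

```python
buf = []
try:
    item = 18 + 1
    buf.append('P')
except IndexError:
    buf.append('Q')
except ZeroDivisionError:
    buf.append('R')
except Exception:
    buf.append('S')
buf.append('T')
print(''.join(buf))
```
PT

No exception, try block completes normally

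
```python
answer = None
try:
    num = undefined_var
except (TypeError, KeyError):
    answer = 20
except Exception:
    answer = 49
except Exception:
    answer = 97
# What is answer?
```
49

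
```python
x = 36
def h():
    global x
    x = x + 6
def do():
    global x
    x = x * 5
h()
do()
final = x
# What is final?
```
210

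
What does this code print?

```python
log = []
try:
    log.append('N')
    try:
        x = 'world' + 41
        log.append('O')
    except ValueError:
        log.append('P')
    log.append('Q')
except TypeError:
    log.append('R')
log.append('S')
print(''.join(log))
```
NRS

Inner handler doesn't match, propagates to outer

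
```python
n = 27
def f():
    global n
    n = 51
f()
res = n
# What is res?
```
51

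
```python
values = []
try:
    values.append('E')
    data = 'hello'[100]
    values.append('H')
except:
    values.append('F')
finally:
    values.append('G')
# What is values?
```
['E', 'F', 'G']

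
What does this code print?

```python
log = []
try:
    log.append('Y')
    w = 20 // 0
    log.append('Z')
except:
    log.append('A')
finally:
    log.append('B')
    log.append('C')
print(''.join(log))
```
YABC

Code before exception runs, then except, then all of finally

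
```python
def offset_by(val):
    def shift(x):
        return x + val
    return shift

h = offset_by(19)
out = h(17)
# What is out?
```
36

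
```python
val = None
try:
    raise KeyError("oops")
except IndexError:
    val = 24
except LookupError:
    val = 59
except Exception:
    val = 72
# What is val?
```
59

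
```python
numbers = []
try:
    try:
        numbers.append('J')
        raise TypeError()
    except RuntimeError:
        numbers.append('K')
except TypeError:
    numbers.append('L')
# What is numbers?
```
['J', 'L']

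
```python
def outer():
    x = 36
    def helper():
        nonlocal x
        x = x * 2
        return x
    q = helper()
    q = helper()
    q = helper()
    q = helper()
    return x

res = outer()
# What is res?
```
576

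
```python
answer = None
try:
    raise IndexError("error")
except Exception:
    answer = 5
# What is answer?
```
5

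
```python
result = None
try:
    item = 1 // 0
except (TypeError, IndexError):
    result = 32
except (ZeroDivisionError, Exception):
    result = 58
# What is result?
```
58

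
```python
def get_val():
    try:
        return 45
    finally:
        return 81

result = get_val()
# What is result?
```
81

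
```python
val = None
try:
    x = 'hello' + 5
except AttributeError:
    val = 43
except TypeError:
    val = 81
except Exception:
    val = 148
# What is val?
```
81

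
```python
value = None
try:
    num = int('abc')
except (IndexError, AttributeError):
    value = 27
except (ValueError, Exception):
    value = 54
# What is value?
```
54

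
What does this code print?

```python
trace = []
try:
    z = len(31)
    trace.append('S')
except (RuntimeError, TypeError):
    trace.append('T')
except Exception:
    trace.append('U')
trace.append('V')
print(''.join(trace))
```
TV

TypeError matches tuple containing it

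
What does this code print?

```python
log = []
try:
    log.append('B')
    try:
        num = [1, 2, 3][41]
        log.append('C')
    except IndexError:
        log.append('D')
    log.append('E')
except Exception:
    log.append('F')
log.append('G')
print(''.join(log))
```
BDEG

Inner exception caught by inner handler, outer continues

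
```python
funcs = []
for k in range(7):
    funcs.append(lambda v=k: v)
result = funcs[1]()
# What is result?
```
1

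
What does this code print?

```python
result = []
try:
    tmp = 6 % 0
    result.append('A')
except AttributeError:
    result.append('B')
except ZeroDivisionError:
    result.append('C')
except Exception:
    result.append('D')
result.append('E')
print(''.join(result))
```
CE

ZeroDivisionError matches before generic Exception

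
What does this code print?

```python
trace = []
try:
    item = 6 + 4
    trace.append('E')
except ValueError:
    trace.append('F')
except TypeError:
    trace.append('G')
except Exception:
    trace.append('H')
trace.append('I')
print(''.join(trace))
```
EI

No exception, try block completes normally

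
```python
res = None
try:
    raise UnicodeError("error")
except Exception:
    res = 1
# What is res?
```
1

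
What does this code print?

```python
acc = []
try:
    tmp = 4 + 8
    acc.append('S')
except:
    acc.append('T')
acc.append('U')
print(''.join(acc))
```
SU

No exception, try block completes normally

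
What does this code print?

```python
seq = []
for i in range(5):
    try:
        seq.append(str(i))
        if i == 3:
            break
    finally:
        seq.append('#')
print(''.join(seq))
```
0#1#2#3#

finally runs even when breaking out of loop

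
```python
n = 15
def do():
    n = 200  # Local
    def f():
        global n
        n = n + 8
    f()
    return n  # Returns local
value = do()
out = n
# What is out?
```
23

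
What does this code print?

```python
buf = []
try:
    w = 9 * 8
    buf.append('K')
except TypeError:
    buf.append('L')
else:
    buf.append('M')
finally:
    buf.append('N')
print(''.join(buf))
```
KMN

else runs before finally when no exception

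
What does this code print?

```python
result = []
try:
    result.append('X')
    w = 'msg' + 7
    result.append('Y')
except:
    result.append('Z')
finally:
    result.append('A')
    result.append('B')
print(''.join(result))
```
XZAB

Code before exception runs, then except, then all of finally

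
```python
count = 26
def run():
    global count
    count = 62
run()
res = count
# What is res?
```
62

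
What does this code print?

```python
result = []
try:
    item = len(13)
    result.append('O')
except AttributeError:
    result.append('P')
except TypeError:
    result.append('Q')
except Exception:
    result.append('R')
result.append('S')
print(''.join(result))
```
QS

TypeError matches before generic Exception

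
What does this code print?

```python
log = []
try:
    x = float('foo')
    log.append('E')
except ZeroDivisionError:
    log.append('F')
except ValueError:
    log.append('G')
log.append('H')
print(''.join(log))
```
GH

ValueError is caught by its specific handler, not ZeroDivisionError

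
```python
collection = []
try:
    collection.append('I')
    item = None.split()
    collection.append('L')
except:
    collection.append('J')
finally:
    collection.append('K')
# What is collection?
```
['I', 'J', 'K']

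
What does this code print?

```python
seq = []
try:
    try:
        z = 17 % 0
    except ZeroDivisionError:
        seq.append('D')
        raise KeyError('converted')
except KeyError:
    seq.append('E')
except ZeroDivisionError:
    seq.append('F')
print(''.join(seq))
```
DE

New KeyError raised, caught by outer KeyError handler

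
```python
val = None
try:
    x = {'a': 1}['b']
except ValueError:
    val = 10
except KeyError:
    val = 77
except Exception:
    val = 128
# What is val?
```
77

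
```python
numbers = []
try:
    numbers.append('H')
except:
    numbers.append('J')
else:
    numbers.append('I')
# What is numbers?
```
['H', 'I']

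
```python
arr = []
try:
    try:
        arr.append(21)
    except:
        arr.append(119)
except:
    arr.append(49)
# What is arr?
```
[21]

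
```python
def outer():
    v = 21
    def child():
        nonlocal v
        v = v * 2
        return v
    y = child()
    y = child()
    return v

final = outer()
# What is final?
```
84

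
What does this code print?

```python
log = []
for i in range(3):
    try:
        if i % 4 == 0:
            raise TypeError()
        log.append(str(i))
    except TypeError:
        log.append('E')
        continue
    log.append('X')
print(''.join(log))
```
E1X2X

continue in except skips rest of loop body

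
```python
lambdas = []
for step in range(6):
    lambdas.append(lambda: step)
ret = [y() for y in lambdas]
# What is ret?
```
[5, 5, 5, 5, 5, 5]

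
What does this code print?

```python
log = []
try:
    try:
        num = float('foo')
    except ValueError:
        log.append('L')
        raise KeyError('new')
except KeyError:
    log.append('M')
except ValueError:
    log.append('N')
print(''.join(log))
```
LM

New KeyError raised, caught by outer KeyError handler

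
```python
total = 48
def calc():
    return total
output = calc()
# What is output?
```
48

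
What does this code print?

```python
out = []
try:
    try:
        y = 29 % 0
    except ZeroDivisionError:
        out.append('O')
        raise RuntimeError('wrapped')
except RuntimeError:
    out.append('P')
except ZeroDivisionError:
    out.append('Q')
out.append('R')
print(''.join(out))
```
OPR

RuntimeError raised and caught, original ZeroDivisionError not re-raised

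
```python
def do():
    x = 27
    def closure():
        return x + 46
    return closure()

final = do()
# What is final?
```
73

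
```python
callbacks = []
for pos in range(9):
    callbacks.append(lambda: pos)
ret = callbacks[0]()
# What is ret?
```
8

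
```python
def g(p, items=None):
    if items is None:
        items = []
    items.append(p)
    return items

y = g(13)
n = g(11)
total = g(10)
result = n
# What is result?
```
[11]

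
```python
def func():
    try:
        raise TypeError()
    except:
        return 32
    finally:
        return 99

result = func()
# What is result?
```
99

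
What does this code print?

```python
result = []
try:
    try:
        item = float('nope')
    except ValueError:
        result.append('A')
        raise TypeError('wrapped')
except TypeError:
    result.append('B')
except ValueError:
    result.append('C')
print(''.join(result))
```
AB

New TypeError raised, caught by outer TypeError handler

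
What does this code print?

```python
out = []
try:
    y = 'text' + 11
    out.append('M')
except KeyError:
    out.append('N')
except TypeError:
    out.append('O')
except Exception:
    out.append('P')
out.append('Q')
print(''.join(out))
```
OQ

TypeError matches before generic Exception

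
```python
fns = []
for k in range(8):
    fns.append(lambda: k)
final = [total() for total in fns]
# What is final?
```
[7, 7, 7, 7, 7, 7, 7, 7]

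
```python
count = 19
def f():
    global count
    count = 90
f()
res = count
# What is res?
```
90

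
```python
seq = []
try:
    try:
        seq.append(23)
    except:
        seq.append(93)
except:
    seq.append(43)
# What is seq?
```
[23]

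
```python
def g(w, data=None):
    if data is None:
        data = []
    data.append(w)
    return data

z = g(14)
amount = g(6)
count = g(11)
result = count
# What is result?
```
[11]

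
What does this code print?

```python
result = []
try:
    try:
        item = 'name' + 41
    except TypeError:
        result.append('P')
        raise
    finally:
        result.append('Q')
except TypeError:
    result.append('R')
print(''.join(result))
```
PQR

finally runs before re-raised exception propagates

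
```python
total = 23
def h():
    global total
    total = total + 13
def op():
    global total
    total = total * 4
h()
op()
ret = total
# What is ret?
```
144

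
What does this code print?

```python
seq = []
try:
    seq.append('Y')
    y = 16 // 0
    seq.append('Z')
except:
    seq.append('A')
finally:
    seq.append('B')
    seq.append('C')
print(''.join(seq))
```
YABC

Code before exception runs, then except, then all of finally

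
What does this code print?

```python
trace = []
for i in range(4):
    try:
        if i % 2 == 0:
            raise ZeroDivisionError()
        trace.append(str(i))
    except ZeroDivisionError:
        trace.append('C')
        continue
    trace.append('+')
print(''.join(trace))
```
C1+C3+

continue in except skips rest of loop body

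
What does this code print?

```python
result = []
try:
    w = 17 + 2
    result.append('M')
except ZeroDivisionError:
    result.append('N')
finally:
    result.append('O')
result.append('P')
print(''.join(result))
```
MOP

finally runs after normal execution too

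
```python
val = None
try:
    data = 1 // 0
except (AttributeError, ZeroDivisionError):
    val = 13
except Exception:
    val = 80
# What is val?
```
13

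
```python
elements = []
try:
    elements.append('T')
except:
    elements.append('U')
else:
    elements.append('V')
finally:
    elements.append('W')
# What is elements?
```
['T', 'V', 'W']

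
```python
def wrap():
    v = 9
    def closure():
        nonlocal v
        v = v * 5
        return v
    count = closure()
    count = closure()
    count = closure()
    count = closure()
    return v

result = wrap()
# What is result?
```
5625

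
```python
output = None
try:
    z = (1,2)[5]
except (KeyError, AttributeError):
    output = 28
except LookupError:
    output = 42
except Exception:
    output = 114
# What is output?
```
42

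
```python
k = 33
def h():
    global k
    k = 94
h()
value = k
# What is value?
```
94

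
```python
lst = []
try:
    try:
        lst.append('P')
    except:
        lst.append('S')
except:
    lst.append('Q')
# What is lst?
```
['P']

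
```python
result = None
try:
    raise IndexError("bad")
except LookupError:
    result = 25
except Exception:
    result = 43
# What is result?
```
25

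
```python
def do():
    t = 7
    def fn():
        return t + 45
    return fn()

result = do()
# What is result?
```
52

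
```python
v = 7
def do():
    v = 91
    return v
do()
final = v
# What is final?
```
7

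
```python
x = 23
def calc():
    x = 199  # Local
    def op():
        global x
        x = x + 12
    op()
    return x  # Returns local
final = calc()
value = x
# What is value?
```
35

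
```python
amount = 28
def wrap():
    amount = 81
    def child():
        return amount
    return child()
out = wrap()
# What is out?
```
81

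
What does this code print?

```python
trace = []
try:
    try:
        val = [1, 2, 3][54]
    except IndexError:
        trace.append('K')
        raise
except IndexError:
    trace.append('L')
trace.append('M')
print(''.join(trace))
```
KLM

raise without argument re-raises current exception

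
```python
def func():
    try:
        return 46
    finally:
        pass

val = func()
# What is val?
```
46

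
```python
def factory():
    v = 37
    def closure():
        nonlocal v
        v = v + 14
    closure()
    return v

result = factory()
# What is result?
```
51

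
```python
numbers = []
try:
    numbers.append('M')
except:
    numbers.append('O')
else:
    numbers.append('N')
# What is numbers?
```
['M', 'N']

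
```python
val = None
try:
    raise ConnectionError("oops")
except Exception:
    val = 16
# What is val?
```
16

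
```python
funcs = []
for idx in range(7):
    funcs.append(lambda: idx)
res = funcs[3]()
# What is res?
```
6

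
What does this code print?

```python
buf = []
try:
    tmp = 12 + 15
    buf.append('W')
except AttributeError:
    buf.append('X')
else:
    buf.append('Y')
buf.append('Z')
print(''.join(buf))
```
WYZ

else block runs when no exception occurs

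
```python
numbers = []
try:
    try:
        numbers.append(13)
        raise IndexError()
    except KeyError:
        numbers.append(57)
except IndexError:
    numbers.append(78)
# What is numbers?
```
[13, 78]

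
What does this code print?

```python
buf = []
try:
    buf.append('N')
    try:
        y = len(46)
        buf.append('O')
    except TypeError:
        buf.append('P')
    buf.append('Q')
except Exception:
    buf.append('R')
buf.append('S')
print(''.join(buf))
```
NPQS

Inner exception caught by inner handler, outer continues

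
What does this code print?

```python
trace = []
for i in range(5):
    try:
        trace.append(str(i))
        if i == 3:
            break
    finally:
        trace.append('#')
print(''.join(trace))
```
0#1#2#3#

finally runs even when breaking out of loop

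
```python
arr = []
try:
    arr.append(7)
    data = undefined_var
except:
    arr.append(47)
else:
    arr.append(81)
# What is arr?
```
[7, 47]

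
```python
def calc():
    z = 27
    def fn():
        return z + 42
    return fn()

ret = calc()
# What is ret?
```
69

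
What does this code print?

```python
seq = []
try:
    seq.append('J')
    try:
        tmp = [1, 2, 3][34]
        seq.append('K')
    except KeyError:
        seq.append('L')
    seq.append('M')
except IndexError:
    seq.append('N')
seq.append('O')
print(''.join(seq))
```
JNO

Inner handler doesn't match, propagates to outer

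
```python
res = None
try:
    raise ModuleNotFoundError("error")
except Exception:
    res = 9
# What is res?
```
9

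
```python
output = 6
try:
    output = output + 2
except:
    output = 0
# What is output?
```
8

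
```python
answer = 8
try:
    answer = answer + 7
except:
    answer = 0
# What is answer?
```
15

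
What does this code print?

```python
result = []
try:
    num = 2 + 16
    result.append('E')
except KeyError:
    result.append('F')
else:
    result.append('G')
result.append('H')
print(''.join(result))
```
EGH

else block runs when no exception occurs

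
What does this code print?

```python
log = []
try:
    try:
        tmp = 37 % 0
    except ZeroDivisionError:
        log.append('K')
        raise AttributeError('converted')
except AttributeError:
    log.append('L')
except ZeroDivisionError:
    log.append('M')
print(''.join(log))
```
KL

New AttributeError raised, caught by outer AttributeError handler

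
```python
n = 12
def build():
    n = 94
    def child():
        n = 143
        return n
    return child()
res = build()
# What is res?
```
143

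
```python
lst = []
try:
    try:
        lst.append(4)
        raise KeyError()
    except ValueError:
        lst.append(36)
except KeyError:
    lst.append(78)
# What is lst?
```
[4, 78]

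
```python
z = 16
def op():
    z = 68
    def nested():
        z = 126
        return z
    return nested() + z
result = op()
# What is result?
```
194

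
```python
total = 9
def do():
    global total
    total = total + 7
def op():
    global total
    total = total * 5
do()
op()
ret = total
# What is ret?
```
80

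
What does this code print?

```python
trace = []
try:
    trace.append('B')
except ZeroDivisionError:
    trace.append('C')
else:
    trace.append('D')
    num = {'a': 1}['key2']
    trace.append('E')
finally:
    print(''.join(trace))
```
BD

Try succeeds, else appends 'D', KeyError in else is uncaught, finally prints before exception propagates ('E' never appended)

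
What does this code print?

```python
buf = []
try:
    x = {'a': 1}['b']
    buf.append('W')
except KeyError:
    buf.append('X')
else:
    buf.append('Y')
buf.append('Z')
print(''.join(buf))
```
XZ

else block skipped when exception is caught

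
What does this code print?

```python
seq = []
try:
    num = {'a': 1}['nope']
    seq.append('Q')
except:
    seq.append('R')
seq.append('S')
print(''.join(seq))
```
RS

Exception raised in try, caught by bare except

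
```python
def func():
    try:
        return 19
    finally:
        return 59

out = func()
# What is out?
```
59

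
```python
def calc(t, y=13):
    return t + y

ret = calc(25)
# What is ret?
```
38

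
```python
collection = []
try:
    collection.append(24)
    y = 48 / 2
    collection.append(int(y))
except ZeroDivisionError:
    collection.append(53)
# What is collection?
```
[24, 24]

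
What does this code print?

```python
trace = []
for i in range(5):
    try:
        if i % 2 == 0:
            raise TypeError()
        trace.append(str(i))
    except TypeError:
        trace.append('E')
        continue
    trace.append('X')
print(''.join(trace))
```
E1XE3XE

continue in except skips rest of loop body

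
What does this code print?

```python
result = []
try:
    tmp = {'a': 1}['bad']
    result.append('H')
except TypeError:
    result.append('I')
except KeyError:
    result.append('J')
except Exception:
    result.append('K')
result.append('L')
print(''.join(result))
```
JL

KeyError matches before generic Exception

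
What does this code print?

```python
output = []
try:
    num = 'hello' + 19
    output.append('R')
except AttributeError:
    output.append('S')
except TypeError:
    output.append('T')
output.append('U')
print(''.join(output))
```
TU

TypeError is caught by its specific handler, not AttributeError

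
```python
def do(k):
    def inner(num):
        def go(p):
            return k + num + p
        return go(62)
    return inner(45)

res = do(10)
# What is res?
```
117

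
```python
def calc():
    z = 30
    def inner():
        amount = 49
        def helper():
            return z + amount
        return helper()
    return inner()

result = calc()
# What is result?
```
79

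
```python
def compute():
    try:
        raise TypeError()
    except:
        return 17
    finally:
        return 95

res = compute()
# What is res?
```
95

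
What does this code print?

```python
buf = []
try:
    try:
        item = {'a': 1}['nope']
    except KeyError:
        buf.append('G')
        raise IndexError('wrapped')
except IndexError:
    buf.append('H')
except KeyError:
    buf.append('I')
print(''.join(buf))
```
GH

New IndexError raised, caught by outer IndexError handler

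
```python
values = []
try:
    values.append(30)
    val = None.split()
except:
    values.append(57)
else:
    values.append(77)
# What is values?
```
[30, 57]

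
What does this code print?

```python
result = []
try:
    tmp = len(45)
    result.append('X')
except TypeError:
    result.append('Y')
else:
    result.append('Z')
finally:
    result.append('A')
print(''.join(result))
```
YA

Exception: except runs, else skipped, finally runs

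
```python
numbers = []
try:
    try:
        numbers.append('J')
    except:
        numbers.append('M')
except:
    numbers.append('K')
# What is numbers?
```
['J']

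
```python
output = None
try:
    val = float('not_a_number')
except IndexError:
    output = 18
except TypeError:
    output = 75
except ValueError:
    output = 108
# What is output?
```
108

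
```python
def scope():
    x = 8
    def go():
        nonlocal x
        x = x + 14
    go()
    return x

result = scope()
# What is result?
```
22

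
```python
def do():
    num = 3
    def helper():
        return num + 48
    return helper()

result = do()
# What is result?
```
51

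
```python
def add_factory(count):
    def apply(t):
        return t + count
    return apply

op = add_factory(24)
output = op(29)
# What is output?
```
53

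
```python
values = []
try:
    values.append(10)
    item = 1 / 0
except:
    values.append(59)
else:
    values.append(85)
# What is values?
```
[10, 59]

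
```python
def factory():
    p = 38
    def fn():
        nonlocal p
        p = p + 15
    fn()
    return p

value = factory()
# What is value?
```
53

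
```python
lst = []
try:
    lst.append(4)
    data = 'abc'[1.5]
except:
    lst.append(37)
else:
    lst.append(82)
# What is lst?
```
[4, 37]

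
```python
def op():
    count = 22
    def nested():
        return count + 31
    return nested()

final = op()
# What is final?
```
53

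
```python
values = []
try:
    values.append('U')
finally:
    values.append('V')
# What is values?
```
['U', 'V']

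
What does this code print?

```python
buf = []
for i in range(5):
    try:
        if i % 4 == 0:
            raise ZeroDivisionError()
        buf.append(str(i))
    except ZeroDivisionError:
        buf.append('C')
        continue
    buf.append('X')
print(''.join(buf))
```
C1X2X3XC

continue in except skips rest of loop body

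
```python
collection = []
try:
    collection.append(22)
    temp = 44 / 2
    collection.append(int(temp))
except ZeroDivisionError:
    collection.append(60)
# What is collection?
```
[22, 22]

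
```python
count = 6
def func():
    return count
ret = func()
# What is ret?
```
6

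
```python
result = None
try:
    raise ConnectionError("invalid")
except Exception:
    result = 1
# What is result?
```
1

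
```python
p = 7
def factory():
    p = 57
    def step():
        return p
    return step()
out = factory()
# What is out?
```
57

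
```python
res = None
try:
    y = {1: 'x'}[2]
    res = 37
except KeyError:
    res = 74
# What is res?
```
74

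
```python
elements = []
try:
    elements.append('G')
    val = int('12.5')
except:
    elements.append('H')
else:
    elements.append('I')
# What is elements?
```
['G', 'H']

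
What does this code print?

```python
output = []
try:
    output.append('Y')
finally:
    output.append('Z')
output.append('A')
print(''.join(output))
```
YZA

try/finally without except, no exception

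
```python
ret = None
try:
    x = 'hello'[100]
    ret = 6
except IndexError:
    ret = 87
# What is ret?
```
87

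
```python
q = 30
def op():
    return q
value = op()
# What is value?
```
30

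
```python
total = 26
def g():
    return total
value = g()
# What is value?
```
26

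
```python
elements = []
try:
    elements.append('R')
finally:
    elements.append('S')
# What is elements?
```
['R', 'S']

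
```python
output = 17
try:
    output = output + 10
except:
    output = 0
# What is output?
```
27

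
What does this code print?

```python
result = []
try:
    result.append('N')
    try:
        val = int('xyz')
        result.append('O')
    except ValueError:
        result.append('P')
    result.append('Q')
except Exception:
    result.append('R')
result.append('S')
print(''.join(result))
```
NPQS

Inner exception caught by inner handler, outer continues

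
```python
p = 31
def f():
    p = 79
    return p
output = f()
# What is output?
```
79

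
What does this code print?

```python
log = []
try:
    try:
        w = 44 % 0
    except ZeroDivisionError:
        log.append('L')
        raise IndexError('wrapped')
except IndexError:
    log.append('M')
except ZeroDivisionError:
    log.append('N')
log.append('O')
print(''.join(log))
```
LMO

IndexError raised and caught, original ZeroDivisionError not re-raised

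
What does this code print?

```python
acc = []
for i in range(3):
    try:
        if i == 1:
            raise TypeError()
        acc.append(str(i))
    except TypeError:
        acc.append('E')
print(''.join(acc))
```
0E2

Exception on i=1 caught, loop continues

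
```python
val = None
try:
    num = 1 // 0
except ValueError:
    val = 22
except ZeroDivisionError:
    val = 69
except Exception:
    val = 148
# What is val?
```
69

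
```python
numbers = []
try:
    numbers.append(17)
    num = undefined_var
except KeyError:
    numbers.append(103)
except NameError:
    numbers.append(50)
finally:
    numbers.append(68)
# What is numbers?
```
[17, 50, 68]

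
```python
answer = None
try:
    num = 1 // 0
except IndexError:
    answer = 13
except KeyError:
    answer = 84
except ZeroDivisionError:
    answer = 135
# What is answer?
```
135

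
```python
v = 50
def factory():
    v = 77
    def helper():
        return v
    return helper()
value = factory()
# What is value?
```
77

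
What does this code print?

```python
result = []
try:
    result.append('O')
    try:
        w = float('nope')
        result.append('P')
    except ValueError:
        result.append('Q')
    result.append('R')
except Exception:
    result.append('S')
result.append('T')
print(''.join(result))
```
OQRT

Inner exception caught by inner handler, outer continues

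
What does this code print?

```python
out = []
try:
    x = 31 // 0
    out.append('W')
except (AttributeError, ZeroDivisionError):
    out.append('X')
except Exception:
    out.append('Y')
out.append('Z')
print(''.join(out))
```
XZ

ZeroDivisionError matches tuple containing it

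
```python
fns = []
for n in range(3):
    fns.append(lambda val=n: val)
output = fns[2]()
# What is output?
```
2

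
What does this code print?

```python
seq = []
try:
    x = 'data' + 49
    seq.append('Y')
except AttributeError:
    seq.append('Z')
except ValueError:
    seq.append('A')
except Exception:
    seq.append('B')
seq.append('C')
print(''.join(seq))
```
BC

TypeError not specifically caught, falls to Exception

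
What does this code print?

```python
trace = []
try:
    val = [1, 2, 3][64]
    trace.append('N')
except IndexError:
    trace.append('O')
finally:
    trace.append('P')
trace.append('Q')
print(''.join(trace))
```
OPQ

finally always runs, even after exception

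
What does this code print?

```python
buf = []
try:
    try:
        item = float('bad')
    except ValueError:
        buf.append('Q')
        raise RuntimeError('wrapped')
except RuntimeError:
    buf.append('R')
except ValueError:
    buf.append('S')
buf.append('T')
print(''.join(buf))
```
QRT

RuntimeError raised and caught, original ValueError not re-raised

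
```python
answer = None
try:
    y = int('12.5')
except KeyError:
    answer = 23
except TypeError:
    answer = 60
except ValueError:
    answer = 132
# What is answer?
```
132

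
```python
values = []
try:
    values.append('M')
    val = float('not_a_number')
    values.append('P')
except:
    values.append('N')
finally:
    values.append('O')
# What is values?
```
['M', 'N', 'O']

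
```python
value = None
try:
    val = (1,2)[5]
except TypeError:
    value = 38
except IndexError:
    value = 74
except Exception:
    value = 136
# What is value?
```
74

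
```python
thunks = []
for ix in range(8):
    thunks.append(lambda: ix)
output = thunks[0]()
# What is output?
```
7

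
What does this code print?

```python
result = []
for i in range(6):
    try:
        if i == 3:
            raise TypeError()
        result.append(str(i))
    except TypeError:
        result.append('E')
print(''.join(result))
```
012E45

Exception on i=3 caught, loop continues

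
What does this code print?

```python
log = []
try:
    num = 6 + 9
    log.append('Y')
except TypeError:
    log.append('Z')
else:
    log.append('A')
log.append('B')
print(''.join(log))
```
YAB

else block runs when no exception occurs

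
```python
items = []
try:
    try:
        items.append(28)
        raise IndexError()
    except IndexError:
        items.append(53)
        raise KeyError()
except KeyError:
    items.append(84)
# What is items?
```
[28, 53, 84]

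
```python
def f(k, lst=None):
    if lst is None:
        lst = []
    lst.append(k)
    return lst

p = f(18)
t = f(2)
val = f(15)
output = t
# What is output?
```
[2]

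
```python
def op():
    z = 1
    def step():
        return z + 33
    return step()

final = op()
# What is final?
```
34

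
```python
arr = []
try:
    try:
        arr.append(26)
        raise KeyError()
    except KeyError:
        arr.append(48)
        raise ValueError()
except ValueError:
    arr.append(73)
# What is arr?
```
[26, 48, 73]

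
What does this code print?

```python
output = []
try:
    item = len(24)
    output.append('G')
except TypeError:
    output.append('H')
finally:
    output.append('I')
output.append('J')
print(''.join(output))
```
HIJ

finally always runs, even after exception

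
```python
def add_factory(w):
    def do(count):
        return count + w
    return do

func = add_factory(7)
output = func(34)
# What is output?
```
41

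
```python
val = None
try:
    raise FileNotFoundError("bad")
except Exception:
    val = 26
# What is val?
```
26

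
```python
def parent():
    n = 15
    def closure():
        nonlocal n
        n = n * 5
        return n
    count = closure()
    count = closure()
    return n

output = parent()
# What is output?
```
375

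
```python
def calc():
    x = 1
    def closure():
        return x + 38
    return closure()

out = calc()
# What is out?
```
39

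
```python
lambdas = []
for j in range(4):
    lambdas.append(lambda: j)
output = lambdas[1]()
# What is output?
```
3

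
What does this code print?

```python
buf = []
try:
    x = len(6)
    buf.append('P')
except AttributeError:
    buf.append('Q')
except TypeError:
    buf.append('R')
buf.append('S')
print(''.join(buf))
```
RS

TypeError is caught by its specific handler, not AttributeError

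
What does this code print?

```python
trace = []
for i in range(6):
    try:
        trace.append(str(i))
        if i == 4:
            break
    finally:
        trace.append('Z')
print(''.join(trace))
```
0Z1Z2Z3Z4Z

finally runs even when breaking out of loop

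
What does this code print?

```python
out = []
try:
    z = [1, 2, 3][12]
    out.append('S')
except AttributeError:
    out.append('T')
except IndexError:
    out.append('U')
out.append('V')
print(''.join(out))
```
UV

IndexError is caught by its specific handler, not AttributeError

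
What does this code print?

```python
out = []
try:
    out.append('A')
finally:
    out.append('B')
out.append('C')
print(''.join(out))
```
ABC

try/finally without except, no exception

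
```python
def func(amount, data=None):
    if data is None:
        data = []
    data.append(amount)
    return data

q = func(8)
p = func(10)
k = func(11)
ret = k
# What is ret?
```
[11]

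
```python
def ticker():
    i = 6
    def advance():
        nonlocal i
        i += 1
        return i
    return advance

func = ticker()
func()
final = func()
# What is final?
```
8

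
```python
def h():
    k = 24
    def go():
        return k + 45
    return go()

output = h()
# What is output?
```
69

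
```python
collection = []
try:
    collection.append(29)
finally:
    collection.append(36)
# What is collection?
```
[29, 36]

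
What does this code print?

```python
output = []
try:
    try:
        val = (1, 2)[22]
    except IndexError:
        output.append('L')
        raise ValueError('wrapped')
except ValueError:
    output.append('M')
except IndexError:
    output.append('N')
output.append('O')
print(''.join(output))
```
LMO

ValueError raised and caught, original IndexError not re-raised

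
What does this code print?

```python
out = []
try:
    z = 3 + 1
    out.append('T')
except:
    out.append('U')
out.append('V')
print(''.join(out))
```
TV

No exception, try block completes normally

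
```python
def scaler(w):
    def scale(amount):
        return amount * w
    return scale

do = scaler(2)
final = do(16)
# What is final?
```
32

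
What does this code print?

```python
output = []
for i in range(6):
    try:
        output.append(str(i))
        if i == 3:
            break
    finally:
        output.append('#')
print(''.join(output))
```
0#1#2#3#

finally runs even when breaking out of loop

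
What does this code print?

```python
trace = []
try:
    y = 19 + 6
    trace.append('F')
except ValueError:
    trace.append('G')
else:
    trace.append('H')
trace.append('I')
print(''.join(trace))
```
FHI

else block runs when no exception occurs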